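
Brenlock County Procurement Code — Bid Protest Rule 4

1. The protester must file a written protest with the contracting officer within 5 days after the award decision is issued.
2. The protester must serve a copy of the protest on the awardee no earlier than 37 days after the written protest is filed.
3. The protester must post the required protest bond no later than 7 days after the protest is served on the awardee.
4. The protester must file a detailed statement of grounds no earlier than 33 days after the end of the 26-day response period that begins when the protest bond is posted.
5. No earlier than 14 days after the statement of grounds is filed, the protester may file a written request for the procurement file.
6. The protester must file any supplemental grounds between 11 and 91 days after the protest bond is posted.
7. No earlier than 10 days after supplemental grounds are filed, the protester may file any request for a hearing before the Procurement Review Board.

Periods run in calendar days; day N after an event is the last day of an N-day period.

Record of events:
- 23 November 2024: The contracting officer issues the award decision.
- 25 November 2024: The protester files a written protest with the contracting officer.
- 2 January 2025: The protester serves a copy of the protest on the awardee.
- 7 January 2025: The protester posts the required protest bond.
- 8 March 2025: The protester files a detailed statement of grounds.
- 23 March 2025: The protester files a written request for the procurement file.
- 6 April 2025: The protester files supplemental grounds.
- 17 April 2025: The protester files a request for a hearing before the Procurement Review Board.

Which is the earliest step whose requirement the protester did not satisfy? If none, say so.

Step 1 — counting 5 days from 23 November 2024 (when the award decision is issued) gives a deadline of 28 November 2024; done 25 November 2024 — timely.
Step 2 — must wait 37 days from 25 November 2024 (when the written protest is filed), so not before 1 January 2025; done 2 January 2025, after the minimum wait.
Step 3 — counting 7 days from 2 January 2025 (when the protest is served on the awardee) gives a deadline of 9 January 2025; completed 7 January 2025, before the deadline.
Step 4 — must wait 33 days from 2 February 2025 (end of the 26-day response period, which began when the protest bond is posted on 7 January 2025), so not before 7 March 2025; done 8 March 2025, after the minimum wait.
Step 5 — must wait 14 days from 8 March 2025 (when the statement of grounds is filed), so not before 22 March 2025; 23 March 2025 is on or after that date.
Step 6 — 11 and 91 days from 7 January 2025 (when the protest bond is posted) are 18 January 2025 and 8 April 2025 respectively; 6 April 2025 falls inside that range.
Step 7 — must wait 10 days from 6 April 2025 (when supplemental grounds are filed), so not before 16 April 2025; done 17 April 2025, after the minimum wait.

None — every step was satisfied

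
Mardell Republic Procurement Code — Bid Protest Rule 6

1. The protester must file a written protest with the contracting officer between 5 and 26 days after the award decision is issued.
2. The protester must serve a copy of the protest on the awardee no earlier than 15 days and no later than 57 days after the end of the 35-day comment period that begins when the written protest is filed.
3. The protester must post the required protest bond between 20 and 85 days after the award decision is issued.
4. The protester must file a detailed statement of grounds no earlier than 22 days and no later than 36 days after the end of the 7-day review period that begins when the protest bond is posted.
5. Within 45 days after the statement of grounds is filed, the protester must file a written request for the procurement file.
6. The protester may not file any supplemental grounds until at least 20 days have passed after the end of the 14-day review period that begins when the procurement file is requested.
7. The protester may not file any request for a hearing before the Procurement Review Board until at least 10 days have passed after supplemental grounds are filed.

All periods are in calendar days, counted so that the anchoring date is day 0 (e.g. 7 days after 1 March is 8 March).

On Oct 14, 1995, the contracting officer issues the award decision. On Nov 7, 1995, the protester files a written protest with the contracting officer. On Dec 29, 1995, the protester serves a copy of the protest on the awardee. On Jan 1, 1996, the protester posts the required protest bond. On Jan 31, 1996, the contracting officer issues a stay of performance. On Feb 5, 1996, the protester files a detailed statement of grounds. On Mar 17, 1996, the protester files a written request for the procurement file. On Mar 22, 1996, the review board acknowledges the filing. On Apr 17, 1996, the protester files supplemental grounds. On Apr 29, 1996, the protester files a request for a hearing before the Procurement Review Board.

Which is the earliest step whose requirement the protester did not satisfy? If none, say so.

Step 6

Step 1 — 5 and 26 days from Oct 14, 1995 (when the award decision is issued) are Oct 19, 1995 and Nov 9, 1995 respectively; done Nov 7, 1995 — within the window.
Step 2 — 15 and 57 days from Dec 12, 1995 (end of the 35-day comment period, which began when the written protest is filed on Nov 7, 1995) are Dec 27, 1995 and Feb 7, 1996 respectively; Dec 29, 1995 falls inside that range.
Step 3 — 20 and 85 days from Oct 14, 1995 (when the award decision is issued) are Nov 3, 1995 and Jan 7, 1996 respectively; done Jan 1, 1996, which is between those dates.
Step 4 — 22 and 36 days from Jan 8, 1996 (end of the 7-day review period, which began when the protest bond is posted on Jan 1, 1996) are Jan 30, 1996 and Feb 13, 1996 respectively; done Feb 5, 1996, which is between those dates.
Step 5 — counting 45 days from Feb 5, 1996 (when the statement of grounds is filed) gives a deadline of Mar 21, 1996; done Mar 17, 1996 — timely.
Step 6 — must wait 20 days from Mar 31, 1996 (end of the 14-day review period, which began when the procurement file is requested on Mar 17, 1996), so not before Apr 20, 1996; done Apr 17, 1996 — 3 days too early.
Later steps need not be reached.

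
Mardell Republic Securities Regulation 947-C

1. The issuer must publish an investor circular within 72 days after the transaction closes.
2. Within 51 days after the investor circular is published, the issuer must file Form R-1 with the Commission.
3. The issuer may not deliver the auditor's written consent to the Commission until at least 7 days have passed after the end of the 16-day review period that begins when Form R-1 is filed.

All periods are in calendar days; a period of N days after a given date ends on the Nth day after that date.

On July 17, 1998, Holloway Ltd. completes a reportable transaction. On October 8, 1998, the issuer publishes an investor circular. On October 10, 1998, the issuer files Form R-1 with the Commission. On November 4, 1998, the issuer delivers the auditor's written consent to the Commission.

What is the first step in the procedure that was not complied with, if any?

(1) due by July 17, 1998 + 72 days = September 27, 1998; October 8, 1998 misses that deadline by 11 days.
That is the first point of non-compliance.

Step 1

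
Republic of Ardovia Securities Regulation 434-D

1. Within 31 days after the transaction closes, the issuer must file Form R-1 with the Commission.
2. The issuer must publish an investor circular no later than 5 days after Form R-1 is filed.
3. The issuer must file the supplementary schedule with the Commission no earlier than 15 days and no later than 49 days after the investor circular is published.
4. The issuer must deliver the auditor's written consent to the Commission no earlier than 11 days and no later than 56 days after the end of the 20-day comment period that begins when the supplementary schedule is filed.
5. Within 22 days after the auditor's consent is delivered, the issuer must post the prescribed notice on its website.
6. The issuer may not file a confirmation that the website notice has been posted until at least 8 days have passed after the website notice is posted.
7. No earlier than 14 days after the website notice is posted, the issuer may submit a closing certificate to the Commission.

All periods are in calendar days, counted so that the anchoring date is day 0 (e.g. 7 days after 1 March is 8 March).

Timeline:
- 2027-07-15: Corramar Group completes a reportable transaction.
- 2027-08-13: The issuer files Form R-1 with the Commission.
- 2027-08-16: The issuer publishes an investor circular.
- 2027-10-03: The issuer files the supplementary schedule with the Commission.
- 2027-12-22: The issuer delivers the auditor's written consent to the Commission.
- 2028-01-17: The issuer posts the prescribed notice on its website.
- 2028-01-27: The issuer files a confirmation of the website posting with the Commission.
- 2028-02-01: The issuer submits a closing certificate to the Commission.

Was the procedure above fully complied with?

(1) due by 2027-07-15 + 31 days = 2027-08-15; done 2027-08-13 — timely.
(2) due by 2027-08-13 + 5 days = 2027-08-18; 2027-08-16 is within that limit.
(3) the permitted window runs from 2027-08-16 + 15 = 2027-08-31 to 2027-08-16 + 49 = 2027-10-04; done 2027-10-03 — within the window.
(4) the permitted window runs from 2027-10-23 + 11 = 2027-11-03 to 2027-10-23 + 56 = 2027-12-18; done 2027-12-22 — 4 days after the window closed.
No need to go further; step 4 was not satisfied.

No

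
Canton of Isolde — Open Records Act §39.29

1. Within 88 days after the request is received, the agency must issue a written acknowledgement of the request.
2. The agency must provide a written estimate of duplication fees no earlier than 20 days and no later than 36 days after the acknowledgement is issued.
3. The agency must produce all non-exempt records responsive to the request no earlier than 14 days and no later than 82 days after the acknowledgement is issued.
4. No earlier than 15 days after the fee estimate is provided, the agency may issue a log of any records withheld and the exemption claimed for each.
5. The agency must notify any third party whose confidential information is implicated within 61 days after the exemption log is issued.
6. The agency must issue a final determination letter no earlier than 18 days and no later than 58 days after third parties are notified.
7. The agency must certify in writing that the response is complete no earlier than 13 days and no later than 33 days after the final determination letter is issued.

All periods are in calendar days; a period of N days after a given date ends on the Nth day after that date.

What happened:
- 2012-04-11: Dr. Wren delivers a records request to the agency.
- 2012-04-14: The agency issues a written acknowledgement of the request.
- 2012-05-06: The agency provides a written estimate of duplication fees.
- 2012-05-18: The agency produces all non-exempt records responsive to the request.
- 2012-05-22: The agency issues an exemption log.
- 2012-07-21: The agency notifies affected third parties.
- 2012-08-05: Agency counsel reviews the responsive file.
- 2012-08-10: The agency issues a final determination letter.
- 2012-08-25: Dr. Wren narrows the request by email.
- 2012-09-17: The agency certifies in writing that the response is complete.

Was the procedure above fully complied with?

Step 1 — counting 88 days from 2012-04-11 (when the request is received) gives a deadline of 2012-07-08; completed 2012-04-14, before the deadline.
Step 2 — 20 and 36 days from 2012-04-14 (when the acknowledgement is issued) are 2012-05-04 and 2012-05-20 respectively; done 2012-05-06 — within the window.
Step 3 — 14 and 82 days from 2012-04-14 (when the acknowledgement is issued) are 2012-04-28 and 2012-07-05 respectively; done 2012-05-18, which is between those dates.
Step 4 — must wait 15 days from 2012-05-06 (when the fee estimate is provided), so not before 2012-05-21; done 2012-05-22 — permitted.
Step 5 — counting 61 days from 2012-05-22 (when the exemption log is issued) gives a deadline of 2012-07-22; done 2012-07-21 — timely.
Step 6 — 18 and 58 days from 2012-07-21 (when third parties are notified) are 2012-08-08 and 2012-09-17 respectively; done 2012-08-10 — within the window.
Step 7 — 13 and 33 days from 2012-08-10 (when the final determination letter is issued) are 2012-08-23 and 2012-09-12 respectively; done 2012-09-17 — 5 days after the window closed.
The analysis stops there.

No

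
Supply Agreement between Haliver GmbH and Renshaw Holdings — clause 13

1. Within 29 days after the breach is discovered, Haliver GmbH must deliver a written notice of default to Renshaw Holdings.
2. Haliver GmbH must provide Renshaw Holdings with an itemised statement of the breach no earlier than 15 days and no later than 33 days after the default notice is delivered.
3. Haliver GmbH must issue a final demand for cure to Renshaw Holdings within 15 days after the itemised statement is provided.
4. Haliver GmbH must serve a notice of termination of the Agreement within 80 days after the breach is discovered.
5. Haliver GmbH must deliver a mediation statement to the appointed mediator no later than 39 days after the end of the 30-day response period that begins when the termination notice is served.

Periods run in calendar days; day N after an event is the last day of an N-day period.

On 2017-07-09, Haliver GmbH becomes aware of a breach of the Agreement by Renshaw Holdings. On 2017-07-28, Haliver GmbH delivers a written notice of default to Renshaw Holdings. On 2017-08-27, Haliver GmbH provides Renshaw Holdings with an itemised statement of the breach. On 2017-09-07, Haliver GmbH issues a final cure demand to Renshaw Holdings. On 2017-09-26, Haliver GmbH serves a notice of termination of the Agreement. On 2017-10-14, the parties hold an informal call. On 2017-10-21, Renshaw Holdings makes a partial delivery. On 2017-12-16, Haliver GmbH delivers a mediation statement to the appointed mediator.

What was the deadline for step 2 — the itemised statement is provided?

Step 2 runs from 2017-07-28, when the default notice is delivered. The window is 15–33 days after 2017-07-28; it closes on 2017-08-30.

2017-08-30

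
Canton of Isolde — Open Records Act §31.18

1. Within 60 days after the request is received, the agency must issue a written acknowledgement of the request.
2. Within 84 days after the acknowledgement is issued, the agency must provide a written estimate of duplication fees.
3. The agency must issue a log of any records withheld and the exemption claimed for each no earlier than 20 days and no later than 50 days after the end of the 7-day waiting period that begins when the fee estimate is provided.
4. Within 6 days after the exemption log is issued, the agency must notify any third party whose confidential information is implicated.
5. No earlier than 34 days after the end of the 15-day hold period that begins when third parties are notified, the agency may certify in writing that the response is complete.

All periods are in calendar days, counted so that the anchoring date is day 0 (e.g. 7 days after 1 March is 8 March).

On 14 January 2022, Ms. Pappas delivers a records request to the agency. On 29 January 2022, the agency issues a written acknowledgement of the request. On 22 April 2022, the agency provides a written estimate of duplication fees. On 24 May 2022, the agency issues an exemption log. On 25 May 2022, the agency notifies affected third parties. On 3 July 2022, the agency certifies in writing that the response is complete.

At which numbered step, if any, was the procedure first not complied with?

(1) due by 14 January 2022 + 60 days = 15 March 2022; completed 29 January 2022, before the deadline.
(2) due by 29 January 2022 + 84 days = 23 April 2022; completed 22 April 2022, before the deadline.
(3) the permitted window runs from 29 April 2022 + 20 = 19 May 2022 to 29 April 2022 + 50 = 18 June 2022; 24 May 2022 falls inside that range.
(4) due by 24 May 2022 + 6 days = 30 May 2022; done 25 May 2022 — timely.
(5) permitted from 9 June 2022 + 34 days = 13 July 2022 onward; acted on 3 July 2022, 10 days prematurely.

Step 5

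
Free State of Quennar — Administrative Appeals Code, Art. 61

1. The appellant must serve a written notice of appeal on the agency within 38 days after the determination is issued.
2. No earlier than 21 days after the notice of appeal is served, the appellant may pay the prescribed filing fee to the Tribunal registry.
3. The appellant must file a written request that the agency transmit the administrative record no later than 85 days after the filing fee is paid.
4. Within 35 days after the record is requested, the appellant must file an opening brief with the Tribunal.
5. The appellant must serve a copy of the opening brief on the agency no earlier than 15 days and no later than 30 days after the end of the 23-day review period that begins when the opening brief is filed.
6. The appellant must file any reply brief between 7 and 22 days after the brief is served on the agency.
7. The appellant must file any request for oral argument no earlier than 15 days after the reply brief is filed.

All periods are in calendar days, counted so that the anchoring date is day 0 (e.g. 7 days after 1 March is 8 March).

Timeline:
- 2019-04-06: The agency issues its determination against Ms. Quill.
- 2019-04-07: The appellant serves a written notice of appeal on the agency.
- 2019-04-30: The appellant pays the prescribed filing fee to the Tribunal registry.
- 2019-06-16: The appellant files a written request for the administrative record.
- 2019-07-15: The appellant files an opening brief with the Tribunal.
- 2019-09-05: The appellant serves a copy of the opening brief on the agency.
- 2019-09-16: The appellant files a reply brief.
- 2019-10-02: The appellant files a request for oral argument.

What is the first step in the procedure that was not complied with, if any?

None — every step was satisfied

Step 1: 38 days after 2019-04-06 (when the determination is issued) is 2019-05-14; done 2019-04-07 — timely.
Step 2: the earliest permitted date is 21 days after 2019-04-07 (when the notice of appeal is served), i.e. 2019-04-28; 2019-04-30 is on or after that date.
Step 3: 85 days after 2019-04-30 (when the filing fee is paid) is 2019-07-24; done 2019-06-16 — timely.
Step 4: 35 days after 2019-06-16 (when the record is requested) is 2019-07-21; completed 2019-07-15, before the deadline.
Step 5: the window is 15–30 days after 2019-08-07 (end of the 23-day review period, which began when the opening brief is filed on 2019-07-15), so 2019-08-22 through 2019-09-06; done 2019-09-05, which is between those dates.
Step 6: the window is 7–22 days after 2019-09-05 (when the brief is served on the agency), so 2019-09-12 through 2019-09-27; done 2019-09-16, which is between those dates.
Step 7: the earliest permitted date is 15 days after 2019-09-16 (when the reply brief is filed), i.e. 2019-10-01; done 2019-10-02 — permitted.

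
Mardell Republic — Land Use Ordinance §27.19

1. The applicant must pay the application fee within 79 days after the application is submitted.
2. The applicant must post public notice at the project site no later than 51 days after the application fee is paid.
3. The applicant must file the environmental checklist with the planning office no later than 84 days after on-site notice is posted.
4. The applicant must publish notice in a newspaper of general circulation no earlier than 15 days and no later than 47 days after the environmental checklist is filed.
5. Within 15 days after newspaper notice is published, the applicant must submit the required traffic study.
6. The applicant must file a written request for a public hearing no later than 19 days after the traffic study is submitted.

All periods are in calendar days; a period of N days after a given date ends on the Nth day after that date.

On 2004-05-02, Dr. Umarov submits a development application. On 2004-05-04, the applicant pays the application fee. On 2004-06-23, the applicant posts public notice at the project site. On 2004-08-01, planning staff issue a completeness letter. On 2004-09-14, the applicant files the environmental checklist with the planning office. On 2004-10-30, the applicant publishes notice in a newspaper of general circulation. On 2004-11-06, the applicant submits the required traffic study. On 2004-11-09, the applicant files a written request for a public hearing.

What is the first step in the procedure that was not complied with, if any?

None — every step was satisfied

Step 1 — counting 79 days from 2004-05-02 (when the application is submitted) gives a deadline of 2004-07-20; completed 2004-05-04, before the deadline.
Step 2 — counting 51 days from 2004-05-04 (when the application fee is paid) gives a deadline of 2004-06-24; done 2004-06-23 — timely.
Step 3 — counting 84 days from 2004-06-23 (when on-site notice is posted) gives a deadline of 2004-09-15; 2004-09-14 is within that limit.
Step 4 — 15 and 47 days from 2004-09-14 (when the environmental checklist is filed) are 2004-09-29 and 2004-10-31 respectively; 2004-10-30 falls inside that range.
Step 5 — counting 15 days from 2004-10-30 (when newspaper notice is published) gives a deadline of 2004-11-14; done 2004-11-06 — timely.
Step 6 — counting 19 days from 2004-11-06 (when the traffic study is submitted) gives a deadline of 2004-11-25; done 2004-11-09 — timely.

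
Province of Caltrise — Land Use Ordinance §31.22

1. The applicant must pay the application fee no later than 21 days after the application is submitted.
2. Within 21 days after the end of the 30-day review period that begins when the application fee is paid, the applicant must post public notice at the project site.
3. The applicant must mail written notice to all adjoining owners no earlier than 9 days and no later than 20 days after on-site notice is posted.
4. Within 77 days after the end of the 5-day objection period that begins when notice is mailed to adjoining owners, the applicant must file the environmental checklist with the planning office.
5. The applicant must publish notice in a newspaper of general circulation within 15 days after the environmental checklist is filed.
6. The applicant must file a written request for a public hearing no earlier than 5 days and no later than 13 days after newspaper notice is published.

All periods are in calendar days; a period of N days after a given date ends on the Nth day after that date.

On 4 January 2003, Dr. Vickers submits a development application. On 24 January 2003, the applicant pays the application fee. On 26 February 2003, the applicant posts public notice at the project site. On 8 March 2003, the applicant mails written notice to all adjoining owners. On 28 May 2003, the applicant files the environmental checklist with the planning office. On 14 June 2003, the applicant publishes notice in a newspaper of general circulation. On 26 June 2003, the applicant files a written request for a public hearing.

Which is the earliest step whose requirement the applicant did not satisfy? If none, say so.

Step 1: 21 days after 4 January 2003 (when the application is submitted) is 25 January 2003; 24 January 2003 is within that limit.
Step 2: 21 days after 23 February 2003 (end of the 30-day review period, which began when the application fee is paid on 24 January 2003) is 16 March 2003; completed 26 February 2003, before the deadline.
Step 3: the window is 9–20 days after 26 February 2003 (when on-site notice is posted), so 7 March 2003 through 18 March 2003; 8 March 2003 falls inside that range.
Step 4: 77 days after 13 March 2003 (end of the 5-day objection period, which began when notice is mailed to adjoining owners on 8 March 2003) is 29 May 2003; completed 28 May 2003, before the deadline.
Step 5: 15 days after 28 May 2003 (when the environmental checklist is filed) is 12 June 2003; 14 June 2003 misses that deadline by 2 days.
Later steps need not be reached.

Step 5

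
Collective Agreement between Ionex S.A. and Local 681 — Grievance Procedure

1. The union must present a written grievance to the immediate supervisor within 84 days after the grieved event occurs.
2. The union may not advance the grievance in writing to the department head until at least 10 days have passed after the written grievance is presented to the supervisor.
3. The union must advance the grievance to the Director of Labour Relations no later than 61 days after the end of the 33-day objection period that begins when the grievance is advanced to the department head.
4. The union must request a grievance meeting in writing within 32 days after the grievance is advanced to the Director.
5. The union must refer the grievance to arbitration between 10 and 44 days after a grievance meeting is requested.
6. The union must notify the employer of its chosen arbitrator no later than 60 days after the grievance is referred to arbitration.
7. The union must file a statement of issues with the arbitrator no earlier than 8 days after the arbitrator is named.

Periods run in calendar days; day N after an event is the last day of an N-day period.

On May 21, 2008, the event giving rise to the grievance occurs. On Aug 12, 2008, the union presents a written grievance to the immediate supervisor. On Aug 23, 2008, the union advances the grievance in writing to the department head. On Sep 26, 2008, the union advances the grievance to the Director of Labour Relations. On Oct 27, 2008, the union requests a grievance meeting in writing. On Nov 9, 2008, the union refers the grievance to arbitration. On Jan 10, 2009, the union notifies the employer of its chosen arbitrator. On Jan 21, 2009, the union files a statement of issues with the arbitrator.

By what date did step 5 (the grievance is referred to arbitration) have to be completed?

Dec 10, 2008

Step 5 runs from Oct 27, 2008, when a grievance meeting is requested. The window is 10–44 days after Oct 27, 2008; it closes on Dec 10, 2008.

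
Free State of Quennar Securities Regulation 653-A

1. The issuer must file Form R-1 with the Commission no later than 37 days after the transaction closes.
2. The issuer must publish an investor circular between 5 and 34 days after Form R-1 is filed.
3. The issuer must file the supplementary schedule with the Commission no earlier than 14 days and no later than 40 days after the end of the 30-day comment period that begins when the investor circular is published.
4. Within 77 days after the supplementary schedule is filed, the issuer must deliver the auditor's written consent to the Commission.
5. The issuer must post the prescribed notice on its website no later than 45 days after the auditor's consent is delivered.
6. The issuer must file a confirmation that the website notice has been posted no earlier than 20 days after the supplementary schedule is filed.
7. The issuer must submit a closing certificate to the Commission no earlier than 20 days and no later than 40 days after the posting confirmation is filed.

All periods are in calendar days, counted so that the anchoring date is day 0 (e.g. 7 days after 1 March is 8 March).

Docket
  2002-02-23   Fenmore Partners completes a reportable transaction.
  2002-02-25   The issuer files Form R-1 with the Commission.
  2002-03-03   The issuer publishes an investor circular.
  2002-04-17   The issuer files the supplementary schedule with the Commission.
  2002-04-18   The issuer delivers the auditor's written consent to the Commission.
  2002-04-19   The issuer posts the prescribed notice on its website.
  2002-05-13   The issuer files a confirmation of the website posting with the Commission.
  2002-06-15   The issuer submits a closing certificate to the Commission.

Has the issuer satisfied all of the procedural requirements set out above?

Yes

Step 1: 37 days after 2002-02-23 (when the transaction closes) is 2002-04-01; completed 2002-02-25, before the deadline.
Step 2: the window is 5–34 days after 2002-02-25 (when Form R-1 is filed), so 2002-03-02 through 2002-03-31; done 2002-03-03, which is between those dates.
Step 3: the window is 14–40 days after 2002-04-02 (end of the 30-day comment period, which began when the investor circular is published on 2002-03-03), so 2002-04-16 through 2002-05-12; 2002-04-17 falls inside that range.
Step 4: 77 days after 2002-04-17 (when the supplementary schedule is filed) is 2002-07-03; done 2002-04-18 — timely.
Step 5: 45 days after 2002-04-18 (when the auditor's consent is delivered) is 2002-06-02; 2002-04-19 is within that limit.
Step 6: the earliest permitted date is 20 days after 2002-04-17 (when the supplementary schedule is filed), i.e. 2002-05-07; done 2002-05-13, after the minimum wait.
Step 7: the window is 20–40 days after 2002-05-13 (when the posting confirmation is filed), so 2002-06-02 through 2002-06-22; done 2002-06-15, which is between those dates.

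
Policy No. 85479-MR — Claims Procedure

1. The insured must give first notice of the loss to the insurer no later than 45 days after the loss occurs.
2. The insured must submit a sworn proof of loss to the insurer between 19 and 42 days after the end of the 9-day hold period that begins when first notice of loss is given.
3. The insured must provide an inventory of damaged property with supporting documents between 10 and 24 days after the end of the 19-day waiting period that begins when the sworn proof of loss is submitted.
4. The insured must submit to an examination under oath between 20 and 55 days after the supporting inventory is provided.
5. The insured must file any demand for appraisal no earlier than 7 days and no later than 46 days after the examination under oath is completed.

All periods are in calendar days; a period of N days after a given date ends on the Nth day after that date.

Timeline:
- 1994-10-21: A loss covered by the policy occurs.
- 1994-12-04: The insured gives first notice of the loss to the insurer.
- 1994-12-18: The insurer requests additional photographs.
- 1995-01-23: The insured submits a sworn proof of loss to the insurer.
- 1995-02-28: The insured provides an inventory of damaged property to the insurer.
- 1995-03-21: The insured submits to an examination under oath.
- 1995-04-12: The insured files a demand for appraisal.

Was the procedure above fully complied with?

Step 1: 45 days after 1994-10-21 (when the loss occurs) is 1994-12-05; done 1994-12-04 — timely.
Step 2: the window is 19–42 days after 1994-12-13 (end of the 9-day hold period, which began when first notice of loss is given on 1994-12-04), so 1995-01-01 through 1995-01-24; 1995-01-23 falls inside that range.
Step 3: the window is 10–24 days after 1995-02-11 (end of the 19-day waiting period, which began when the sworn proof of loss is submitted on 1995-01-23), so 1995-02-21 through 1995-03-07; done 1995-02-28 — within the window.
Step 4: the window is 20–55 days after 1995-02-28 (when the supporting inventory is provided), so 1995-03-20 through 1995-04-24; done 1995-03-21, which is between those dates.
Step 5: the window is 7–46 days after 1995-03-21 (when the examination under oath is completed), so 1995-03-28 through 1995-05-06; done 1995-04-12 — within the window.

Yes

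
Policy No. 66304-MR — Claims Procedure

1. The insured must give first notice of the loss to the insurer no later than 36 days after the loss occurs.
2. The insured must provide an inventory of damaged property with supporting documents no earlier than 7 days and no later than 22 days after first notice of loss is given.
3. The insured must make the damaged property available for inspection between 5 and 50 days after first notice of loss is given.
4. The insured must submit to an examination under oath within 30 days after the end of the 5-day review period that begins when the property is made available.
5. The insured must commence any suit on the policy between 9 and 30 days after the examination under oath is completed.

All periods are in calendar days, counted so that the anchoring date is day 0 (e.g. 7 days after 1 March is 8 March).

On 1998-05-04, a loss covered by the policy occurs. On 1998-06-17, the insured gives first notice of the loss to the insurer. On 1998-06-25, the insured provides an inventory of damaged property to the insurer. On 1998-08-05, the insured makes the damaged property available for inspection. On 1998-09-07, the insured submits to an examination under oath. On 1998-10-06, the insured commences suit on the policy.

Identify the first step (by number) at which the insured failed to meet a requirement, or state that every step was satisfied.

(1) due by 1998-05-04 + 36 days = 1998-06-09; 1998-06-17 misses that deadline by 8 days.
The procedure was therefore not followed at step 1.

Step 1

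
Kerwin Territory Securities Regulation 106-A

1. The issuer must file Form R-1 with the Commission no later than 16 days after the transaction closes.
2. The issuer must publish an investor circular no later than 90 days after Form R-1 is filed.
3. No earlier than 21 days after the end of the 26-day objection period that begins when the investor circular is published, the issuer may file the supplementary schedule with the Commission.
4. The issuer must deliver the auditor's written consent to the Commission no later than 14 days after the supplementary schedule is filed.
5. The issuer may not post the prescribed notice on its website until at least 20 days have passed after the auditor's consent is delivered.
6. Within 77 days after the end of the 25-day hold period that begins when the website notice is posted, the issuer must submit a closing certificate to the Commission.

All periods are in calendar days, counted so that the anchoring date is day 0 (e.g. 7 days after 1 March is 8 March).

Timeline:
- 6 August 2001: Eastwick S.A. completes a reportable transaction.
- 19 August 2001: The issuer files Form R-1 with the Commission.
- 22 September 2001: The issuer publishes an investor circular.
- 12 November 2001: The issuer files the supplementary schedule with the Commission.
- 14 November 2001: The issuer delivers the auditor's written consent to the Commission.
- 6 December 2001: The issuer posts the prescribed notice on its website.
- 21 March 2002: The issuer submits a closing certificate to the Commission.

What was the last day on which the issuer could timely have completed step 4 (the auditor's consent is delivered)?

26 November 2001

Step 4 runs from 12 November 2001, when the supplementary schedule is filed. 14 days after 12 November 2001 is 26 November 2001.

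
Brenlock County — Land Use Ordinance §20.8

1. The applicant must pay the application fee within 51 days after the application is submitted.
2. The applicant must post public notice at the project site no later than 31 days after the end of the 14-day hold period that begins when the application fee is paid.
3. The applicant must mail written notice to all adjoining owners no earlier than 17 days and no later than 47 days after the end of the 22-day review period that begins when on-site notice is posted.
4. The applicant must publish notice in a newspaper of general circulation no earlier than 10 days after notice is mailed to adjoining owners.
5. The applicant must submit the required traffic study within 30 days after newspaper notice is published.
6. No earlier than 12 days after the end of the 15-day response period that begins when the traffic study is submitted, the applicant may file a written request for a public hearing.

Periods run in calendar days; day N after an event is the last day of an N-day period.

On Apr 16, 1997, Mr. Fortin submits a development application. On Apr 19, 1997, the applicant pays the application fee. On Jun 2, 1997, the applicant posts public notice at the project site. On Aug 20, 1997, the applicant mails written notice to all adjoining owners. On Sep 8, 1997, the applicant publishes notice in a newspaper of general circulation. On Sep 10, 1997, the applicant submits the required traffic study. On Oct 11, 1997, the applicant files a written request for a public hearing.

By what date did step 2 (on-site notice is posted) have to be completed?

Jun 3, 1997

The application fee is paid on Apr 19, 1997; the 14-day hold period therefore ends May 3, 1997, and step 2 runs from that date. 31 days after May 3, 1997 is Jun 3, 1997.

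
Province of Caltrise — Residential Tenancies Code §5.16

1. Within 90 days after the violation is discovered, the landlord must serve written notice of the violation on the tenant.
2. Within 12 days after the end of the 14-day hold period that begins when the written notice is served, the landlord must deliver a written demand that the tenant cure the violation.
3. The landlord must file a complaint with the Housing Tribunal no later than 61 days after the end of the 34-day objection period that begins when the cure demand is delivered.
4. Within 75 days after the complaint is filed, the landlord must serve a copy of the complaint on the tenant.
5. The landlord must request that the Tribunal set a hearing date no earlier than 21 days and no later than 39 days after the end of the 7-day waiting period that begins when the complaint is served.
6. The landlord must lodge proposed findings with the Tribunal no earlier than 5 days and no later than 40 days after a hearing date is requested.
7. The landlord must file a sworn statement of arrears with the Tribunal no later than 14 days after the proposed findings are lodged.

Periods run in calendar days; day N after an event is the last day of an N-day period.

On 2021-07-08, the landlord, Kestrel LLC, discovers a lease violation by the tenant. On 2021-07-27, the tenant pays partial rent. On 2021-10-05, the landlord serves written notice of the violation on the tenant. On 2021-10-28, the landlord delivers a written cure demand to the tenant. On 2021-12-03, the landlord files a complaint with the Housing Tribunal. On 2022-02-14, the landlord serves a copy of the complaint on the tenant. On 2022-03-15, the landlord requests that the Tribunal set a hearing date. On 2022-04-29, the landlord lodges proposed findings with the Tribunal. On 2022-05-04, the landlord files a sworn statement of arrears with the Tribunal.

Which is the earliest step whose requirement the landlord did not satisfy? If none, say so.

Step 6

(1) due by 2021-07-08 + 90 days = 2021-10-06; completed 2021-10-05, before the deadline.
(2) due by 2021-10-19 + 12 days = 2021-10-31; done 2021-10-28 — timely.
(3) due by 2021-12-01 + 61 days = 2022-01-31; 2021-12-03 is within that limit.
(4) due by 2021-12-03 + 75 days = 2022-02-16; completed 2022-02-14, before the deadline.
(5) the permitted window runs from 2022-02-21 + 21 = 2022-03-14 to 2022-02-21 + 39 = 2022-04-01; done 2022-03-15, which is between those dates.
(6) the permitted window runs from 2022-03-15 + 5 = 2022-03-20 to 2022-03-15 + 40 = 2022-04-24; done 2022-04-29 — 5 days after the window closed.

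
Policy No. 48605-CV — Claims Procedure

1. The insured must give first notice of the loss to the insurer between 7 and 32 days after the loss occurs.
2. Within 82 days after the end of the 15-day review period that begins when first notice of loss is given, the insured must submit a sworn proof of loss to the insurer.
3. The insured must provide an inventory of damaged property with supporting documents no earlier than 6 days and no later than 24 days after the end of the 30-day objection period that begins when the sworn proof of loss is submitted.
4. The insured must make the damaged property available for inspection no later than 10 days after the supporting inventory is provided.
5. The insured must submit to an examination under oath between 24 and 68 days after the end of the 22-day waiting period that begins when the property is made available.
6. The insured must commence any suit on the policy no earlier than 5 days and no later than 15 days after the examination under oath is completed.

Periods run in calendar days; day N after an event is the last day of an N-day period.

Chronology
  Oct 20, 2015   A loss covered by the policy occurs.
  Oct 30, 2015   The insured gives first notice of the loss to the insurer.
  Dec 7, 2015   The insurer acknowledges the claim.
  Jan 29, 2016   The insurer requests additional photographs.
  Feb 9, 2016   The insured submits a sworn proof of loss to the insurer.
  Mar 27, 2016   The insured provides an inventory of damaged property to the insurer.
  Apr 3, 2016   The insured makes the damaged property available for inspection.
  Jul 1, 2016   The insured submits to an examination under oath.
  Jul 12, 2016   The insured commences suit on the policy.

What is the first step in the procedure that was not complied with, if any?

Step 2

Step 1 — 7 and 32 days from Oct 20, 2015 (when the loss occurs) are Oct 27, 2015 and Nov 21, 2015 respectively; done Oct 30, 2015, which is between those dates.
Step 2 — counting 82 days from Nov 14, 2015 (end of the 15-day review period, which began when first notice of loss is given on Oct 30, 2015) gives a deadline of Feb 4, 2016; Feb 9, 2016 misses that deadline by 5 days.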